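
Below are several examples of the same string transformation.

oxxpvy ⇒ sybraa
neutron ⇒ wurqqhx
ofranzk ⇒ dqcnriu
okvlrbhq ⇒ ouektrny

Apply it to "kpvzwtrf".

What's happening: shift every letter 3 places forward in the alphabet (wrapping around), then move the first 3 characters to the end (rotate left by 3).
On "kpvzwtrf": the first step gives "nsyczwui", and the second then gives "czwuinsy".
(Check on "oxxpvy": → "raasyb" → "sybraa" ✓)

czwuinsy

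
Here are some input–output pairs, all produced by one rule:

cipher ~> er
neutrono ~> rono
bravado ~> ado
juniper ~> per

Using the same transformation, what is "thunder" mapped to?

Each output is the input with this applied: delete the first character, then delete the first 3 characters.
Starting from "thunder": after the first operation, "hunder"; after the second, "der".

der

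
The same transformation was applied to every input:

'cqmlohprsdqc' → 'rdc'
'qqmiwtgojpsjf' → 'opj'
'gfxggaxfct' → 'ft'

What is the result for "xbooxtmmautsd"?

Looking at the pairs, the operation is to keep every other character starting from the second (positions 2nd, 4th, 6th, ...), then delete the first 3 characters.
"xbooxtmmautsd" → "botmus" → "mus".

mus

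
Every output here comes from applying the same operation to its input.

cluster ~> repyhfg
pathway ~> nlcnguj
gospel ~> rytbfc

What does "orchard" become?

eqbepun

What's happening: shift every letter 13 places forward in the alphabet (wrapping around) — i.e. ROT13, then move the last 2 characters to the front (rotate right by 2).
For "orchard", step one produces "bepuneq"; step two turns that into "eqbepun".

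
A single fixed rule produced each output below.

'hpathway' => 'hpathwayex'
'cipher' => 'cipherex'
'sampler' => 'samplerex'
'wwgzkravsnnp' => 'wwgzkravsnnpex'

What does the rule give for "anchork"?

anchorkex

The rule is to append "ex".
So "anchork" becomes "anchorkex".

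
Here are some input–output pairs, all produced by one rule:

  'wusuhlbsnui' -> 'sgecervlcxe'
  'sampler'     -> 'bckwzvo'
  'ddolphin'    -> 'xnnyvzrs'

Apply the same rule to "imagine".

The pattern: shift every letter 10 places forward in the alphabet (wrapping around), then move the last character to the front.
On "imagine": the first step gives "swkqsxo", and the second then gives "oswkqsx".

oswkqsx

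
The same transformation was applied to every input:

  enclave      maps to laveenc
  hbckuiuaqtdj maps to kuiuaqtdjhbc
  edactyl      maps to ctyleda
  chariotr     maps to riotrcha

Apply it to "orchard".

hardorc

Looking at the pairs, the operation is to move the first 3 characters to the end (rotate left by 3).
For "orchard" the result is "hardorc".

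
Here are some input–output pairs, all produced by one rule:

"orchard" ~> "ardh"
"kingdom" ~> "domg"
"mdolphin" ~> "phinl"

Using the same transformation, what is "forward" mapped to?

Each output is the input with this applied: delete the first 3 characters, then move the first character to the end.
For "forward", step one produces "ward"; step two turns that into "ardw".
(Check on "orchard": → "hard" → "ardh" ✓)

ardw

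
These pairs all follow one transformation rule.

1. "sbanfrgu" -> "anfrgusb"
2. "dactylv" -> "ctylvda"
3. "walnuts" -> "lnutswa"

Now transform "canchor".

nchorca

The rule is to move the first 2 characters to the end (rotate left by 2).
So "canchor" becomes "nchorca".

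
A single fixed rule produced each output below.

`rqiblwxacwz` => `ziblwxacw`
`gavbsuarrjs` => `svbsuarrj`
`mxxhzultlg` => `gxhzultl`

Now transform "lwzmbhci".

The rule is to delete the first 2 characters, then move the last character to the front.
"lwzmbhci" → "zmbhci" → "izmbhc".

izmbhc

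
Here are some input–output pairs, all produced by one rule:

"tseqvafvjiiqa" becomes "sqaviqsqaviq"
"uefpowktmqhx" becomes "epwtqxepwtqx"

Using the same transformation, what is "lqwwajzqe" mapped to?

What's happening: keep every other character starting from the second (positions 2nd, 4th, 6th, ...), then write the whole string twice.
Applying both steps to "lqwwajzqe": "qwjq", then "qwjqqwjq".
(Check on "tseqvafvjiiqa": → "sqaviq" → "sqaviqsqaviq" ✓)

qwjqqwjq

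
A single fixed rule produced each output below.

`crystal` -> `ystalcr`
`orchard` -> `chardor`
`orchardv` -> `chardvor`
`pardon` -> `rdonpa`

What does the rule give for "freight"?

The transformation: move the first 2 characters to the end (rotate left by 2).
So "freight" becomes "eightfr".

eightfr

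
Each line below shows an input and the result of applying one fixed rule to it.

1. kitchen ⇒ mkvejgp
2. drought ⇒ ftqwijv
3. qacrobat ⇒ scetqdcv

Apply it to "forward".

hqtyctf

Rule — shift every letter 2 places forward in the alphabet (wrapping around).
For "forward" the result is "hqtyctf".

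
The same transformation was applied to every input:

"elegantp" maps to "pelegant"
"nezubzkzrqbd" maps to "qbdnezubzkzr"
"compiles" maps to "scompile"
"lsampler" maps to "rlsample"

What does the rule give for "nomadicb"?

bnomadic

The transformation: swap the front and back halves of the string, then move the first 3 characters to the end (rotate left by 3).
On "nomadicb" that produces "bnomadic".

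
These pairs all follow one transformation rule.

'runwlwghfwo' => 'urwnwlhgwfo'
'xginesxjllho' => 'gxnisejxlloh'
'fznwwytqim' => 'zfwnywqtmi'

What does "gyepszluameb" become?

ygpezsulmabe

Rule — swap each adjacent pair of characters (1↔2, 3↔4, ...).
"gyepszluameb" → "ygpezsulmabe".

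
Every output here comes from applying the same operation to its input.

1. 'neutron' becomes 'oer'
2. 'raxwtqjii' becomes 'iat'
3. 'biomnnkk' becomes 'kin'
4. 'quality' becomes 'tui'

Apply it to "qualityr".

yui

The rule is to move the last 2 characters to the front (rotate right by 2), then keep one character in every 3, starting at position 1 (positions 1st, 4th, 7th, ...).
On "qualityr": the first step gives "yrqualit", and the second then gives "yui".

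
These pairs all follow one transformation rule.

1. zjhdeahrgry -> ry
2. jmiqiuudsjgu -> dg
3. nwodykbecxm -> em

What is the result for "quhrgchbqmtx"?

bt

Each output is the input with this applied: keep one character in every 3, starting at position 2 (positions 2nd, 5th, 8th, ...), then delete the first 2 characters.
Applying both steps to "quhrgchbqmtx": "ugbt", then "bt".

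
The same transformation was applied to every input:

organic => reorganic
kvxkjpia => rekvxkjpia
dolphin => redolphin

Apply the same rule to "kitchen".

rekitchen

Each output is the input with this applied: prepend "re".
Doing the same to "kitchen": "rekitchen".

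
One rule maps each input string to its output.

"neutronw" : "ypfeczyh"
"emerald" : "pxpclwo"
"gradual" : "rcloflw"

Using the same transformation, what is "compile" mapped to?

The rule is to shift every letter 11 places forward in the alphabet (wrapping around).
For "compile" the result is "nzxatwp".

nzxatwp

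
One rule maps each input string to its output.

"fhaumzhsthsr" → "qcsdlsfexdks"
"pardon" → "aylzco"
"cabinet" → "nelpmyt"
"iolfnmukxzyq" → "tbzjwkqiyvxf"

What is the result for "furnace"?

Rule — shift every letter 11 places forward in the alphabet (wrapping around), then take characters alternately from the front and the back (1st, last, 2nd, 2nd-last, ...).
On "furnace" that produces "qpfncly".

qpfncly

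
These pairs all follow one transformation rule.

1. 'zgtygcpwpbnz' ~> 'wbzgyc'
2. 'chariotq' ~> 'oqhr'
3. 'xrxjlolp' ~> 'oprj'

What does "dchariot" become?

itca

The transformation: keep every other character starting from the second (positions 2nd, 4th, 6th, ...), then swap the front and back halves of the string.
Working it through for "dchariot": intermediate "cait", final "itca".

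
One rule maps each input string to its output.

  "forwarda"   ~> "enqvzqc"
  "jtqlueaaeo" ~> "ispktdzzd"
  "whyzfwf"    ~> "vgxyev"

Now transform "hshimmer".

What's happening: shift every letter 1 place backward in the alphabet (wrapping around), then delete the last character.
Working it through for "hshimmer": intermediate "grghlldq", final "grghlld".

grghlld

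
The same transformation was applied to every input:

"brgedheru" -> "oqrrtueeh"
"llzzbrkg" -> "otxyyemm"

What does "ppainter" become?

Each output is the input with this applied: sort the characters into alphabetical order, then shift every letter 13 places forward in the alphabet (wrapping around) — i.e. ROT13.
Applying both steps to "ppainter": "aeinpprt", then "nrvacceg".

nrvacceg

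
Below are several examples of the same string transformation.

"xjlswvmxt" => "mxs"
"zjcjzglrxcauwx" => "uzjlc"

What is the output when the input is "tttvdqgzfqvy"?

What's happening: move the last 3 characters to the front (rotate right by 3), then keep one character in every 3, starting at position 1 (positions 1st, 4th, 7th, ...).
Applying both steps to "tttvdqgzfqvy": "qvytttvdqgzf", then "qtvg".

qtvg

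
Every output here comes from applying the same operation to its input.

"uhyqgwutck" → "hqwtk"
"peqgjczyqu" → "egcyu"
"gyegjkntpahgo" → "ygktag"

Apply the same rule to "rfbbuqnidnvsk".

Looking at the pairs, the operation is to keep every other character starting from the second (positions 2nd, 4th, 6th, ...).
Doing the same to "rfbbuqnidnvsk": "fbqins".

fbqins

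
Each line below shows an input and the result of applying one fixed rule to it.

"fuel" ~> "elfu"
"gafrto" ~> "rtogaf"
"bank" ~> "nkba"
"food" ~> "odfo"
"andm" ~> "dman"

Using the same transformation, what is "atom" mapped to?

The transformation: swap the front and back halves of the string.
"atom" → "omat".

omat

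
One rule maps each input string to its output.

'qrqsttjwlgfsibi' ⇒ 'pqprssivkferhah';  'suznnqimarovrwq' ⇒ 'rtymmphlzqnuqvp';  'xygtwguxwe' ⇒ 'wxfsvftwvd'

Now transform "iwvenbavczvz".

hvudmazubyuy

The transformation: shift every letter 1 place backward in the alphabet (wrapping around).
On "iwvenbavczvz" that produces "hvudmazubyuy".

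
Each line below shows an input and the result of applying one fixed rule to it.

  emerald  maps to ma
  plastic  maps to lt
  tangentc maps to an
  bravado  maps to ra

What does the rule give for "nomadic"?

In each case the input is transformed by: take characters alternately from the front and the back (1st, last, 2nd, 2nd-last, ...), then keep one character in every 3, starting at position 3 (positions 3rd, 6th, 9th, ...).
For "nomadic" the result is "od".

od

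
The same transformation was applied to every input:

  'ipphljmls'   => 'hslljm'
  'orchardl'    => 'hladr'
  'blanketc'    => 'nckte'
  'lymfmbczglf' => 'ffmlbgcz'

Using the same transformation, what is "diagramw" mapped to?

The pattern: delete the first 3 characters, then take characters alternately from the front and the back (1st, last, 2nd, 2nd-last, ...).
"diagramw" → "gramw" → "gwrma".
(Check on "blanketc": → "nketc" → "nckte" ✓)

gwrma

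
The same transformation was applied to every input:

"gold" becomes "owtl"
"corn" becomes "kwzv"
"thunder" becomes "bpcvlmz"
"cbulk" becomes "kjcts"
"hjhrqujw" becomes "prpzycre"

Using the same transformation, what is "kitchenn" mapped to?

What's happening: shift every letter 8 places forward in the alphabet (wrapping around).
Doing the same to "kitchenn": "sqbkpmvv".

sqbkpmvv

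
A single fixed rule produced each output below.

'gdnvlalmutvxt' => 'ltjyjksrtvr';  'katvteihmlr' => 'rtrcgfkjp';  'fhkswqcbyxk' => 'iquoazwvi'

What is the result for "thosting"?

mqrgle

The transformation: shift every letter 2 places backward in the alphabet (wrapping around), then delete the first 2 characters.
"thosting" → "rfmqrgle" → "mqrgle".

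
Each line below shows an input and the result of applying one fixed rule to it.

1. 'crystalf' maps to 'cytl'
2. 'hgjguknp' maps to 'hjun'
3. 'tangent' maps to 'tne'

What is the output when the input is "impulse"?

In each case the input is transformed by: swap each adjacent pair of characters (1↔2, 3↔4, ...), then keep every other character starting from the second (positions 2nd, 4th, 6th, ...).
Applying both steps to "impulse": "miupsle", then "ipl".
(Check on "hgjguknp": → "ghgjkupn" → "hjun" ✓)

ipl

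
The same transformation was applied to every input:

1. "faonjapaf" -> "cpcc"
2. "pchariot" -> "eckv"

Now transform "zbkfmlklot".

dhnnv

Each output is the input with this applied: shift every letter 2 places forward in the alphabet (wrapping around), then keep every other character starting from the second (positions 2nd, 4th, 6th, ...).
"zbkfmlklot" → "bdmhonmnqv" → "dhnnv".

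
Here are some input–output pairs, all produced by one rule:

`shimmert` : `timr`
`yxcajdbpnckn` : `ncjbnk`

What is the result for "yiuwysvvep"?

puyve

In each case the input is transformed by: swap the first and last characters, then keep every other character starting from the first (positions 1st, 3rd, 5th, ...).
"yiuwysvvep" → "puyve".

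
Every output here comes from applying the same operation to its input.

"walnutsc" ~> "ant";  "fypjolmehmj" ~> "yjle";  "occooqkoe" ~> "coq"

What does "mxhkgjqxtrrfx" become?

The transformation: delete the last 2 characters, then keep every other character starting from the second (positions 2nd, 4th, 6th, ...).
Working it through for "mxhkgjqxtrrfx": intermediate "mxhkgjqxtrr", final "xkjxr".

xkjxr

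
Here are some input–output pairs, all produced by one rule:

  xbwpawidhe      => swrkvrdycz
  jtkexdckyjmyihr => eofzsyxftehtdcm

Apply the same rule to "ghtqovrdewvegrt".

The rule is to shift every letter 5 places backward in the alphabet (wrapping around).
So "ghtqovrdewvegrt" becomes "bcoljqmyzrqzbmo".

bcoljqmyzrqzbmo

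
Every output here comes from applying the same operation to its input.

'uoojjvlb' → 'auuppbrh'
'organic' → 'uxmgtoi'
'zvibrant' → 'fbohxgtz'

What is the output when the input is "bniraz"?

The transformation: shift every letter 6 places forward in the alphabet (wrapping around).
For "bniraz" the result is "htoxgf".

htoxgf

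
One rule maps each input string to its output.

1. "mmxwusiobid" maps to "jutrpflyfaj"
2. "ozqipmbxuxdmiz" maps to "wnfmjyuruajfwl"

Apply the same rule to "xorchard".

What's happening: move the first character to the end, then shift every letter 3 places backward in the alphabet (wrapping around).
"xorchard" → "orchardx" → "lozexoau".
(Check on "ozqipmbxuxdmiz": → "zqipmbxuxdmizo" → "wnfmjyuruajfwl" ✓)

lozexoau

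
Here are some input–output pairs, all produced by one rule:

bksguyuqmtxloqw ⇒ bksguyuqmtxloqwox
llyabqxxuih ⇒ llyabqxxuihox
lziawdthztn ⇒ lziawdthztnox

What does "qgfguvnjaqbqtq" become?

The transformation: append "ox".
For "qgfguvnjaqbqtq" the result is "qgfguvnjaqbqtqox".

qgfguvnjaqbqtqox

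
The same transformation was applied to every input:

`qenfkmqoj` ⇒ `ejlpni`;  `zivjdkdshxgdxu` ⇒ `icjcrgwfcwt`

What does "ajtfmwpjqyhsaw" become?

Rule — shift every letter 1 place backward in the alphabet (wrapping around), then delete the first 3 characters.
Starting from "ajtfmwpjqyhsaw": after the first operation, "ziselvoipxgrzv"; after the second, "elvoipxgrzv".

elvoipxgrzv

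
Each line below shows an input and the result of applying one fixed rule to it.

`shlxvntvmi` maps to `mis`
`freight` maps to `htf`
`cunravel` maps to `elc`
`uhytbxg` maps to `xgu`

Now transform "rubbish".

The pattern: move the first character to the end, then keep only the last 3 characters.
On "rubbish": the first step gives "ubbishr", and the second then gives "shr".

shr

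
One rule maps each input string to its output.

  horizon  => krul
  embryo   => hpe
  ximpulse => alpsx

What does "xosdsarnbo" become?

The rule is to shift every letter 3 places forward in the alphabet (wrapping around), then delete the last 3 characters.
Applying both steps to "xosdsarnbo": "arvgvduqer", then "arvgvdu".

arvgvdu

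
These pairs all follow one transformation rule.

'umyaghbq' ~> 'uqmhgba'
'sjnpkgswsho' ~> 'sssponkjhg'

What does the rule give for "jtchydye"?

ytjhedc

What's happening: sort the characters into reverse alphabetical order, then delete the first character.
For "jtchydye" the result is "ytjhedc".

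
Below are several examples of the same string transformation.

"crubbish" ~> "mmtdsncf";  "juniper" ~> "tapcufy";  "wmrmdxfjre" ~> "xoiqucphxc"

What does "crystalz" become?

delwkncj

In each case the input is transformed by: shift every letter 11 places forward in the alphabet (wrapping around), then move the first 3 characters to the end (rotate left by 3).
"crystalz" → "ncjdelwk" → "delwkncj".
(Check on "juniper": → "ufytapc" → "tapcufy" ✓)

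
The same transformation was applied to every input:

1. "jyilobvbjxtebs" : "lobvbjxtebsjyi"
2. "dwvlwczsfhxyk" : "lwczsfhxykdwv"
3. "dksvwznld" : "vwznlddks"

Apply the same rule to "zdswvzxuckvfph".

wvzxuckvfphzds

The pattern: move the first 3 characters to the end (rotate left by 3).
"zdswvzxuckvfph" → "wvzxuckvfphzds".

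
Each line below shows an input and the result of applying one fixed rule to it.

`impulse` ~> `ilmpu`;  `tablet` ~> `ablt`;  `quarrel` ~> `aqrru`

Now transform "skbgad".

bgks

The rule is to delete the last 2 characters, then sort the characters into alphabetical order.
"skbgad" → "skbg" → "bgks".
(Check on "tablet": → "tabl" → "ablt" ✓)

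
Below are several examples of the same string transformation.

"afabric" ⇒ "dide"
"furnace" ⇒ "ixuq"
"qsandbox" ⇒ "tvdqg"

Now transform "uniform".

The rule is to delete the last 3 characters, then shift every letter 3 places forward in the alphabet (wrapping around).
"uniform" → "unif" → "xqli".

xqli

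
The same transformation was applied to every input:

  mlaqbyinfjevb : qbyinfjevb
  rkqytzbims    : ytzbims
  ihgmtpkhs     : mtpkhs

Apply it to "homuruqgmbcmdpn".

uruqgmbcmdpn

What's happening: delete the first 3 characters.
Applying that to "homuruqgmbcmdpn" gives "uruqgmbcmdpn".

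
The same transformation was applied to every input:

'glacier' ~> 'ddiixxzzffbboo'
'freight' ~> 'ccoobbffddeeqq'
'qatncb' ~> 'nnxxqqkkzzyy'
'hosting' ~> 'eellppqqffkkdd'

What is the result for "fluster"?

Looking at the pairs, the operation is to double every character, then shift every letter 3 places backward in the alphabet (wrapping around).
Working it through for "fluster": intermediate "fflluusstteerr", final "cciirrppqqbboo".

cciirrppqqbboo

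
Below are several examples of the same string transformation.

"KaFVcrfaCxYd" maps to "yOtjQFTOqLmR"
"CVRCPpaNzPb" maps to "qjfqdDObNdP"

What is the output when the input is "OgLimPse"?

cUzWAdGS

The rule is to flip the case of every letter, then shift every letter 12 places backward in the alphabet (wrapping around).
For "OgLimPse" the result is "cUzWAdGS".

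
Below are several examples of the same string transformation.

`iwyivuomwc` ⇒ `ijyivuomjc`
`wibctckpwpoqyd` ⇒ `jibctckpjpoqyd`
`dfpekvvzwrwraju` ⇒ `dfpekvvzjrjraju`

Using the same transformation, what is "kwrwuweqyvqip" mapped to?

Each output is the input with this applied: replace every "w" with "j".
On "kwrwuweqyvqip" that produces "kjrjujeqyvqip".

kjrjujeqyvqip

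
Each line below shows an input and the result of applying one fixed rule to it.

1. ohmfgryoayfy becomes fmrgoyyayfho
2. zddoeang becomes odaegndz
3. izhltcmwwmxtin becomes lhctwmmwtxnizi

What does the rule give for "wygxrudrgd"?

xgurrddgyw

In each case the input is transformed by: move the first 2 characters to the end (rotate left by 2), then swap each adjacent pair of characters (1↔2, 3↔4, ...).
Working it through for "wygxrudrgd": intermediate "gxrudrgdwy", final "xgurrddgyw".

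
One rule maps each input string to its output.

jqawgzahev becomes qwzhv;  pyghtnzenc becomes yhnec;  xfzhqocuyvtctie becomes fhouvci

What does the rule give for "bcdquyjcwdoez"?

cqycde

In each case the input is transformed by: keep every other character starting from the second (positions 2nd, 4th, 6th, ...).
For "bcdquyjcwdoez" the result is "cqycde".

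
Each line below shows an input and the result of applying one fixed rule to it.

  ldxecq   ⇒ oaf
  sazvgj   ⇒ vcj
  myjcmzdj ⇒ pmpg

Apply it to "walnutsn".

zoxv

The rule is to keep every other character starting from the first (positions 1st, 3rd, 5th, ...), then shift every letter 3 places forward in the alphabet (wrapping around).
Applying both steps to "walnutsn": "wlus", then "zoxv".
(Check on "ldxecq": → "lxc" → "oaf" ✓)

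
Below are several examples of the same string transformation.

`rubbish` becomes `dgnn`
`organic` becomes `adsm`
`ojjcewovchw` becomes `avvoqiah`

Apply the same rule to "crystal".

What's happening: shift every letter 12 places forward in the alphabet (wrapping around), then delete the last 3 characters.
On "crystal": the first step gives "odkefmx", and the second then gives "odke".

odke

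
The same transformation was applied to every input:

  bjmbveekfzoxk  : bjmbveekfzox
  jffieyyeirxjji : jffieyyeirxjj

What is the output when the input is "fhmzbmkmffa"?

fhmzbmkmff

The pattern: delete the last character.
So "fhmzbmkmffa" becomes "fhmzbmkmff".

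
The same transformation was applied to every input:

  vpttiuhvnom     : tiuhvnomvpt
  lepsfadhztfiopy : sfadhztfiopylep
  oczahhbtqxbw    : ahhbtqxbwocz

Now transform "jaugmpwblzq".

Rule — move the first 3 characters to the end (rotate left by 3).
On "jaugmpwblzq" that produces "gmpwblzqjau".

gmpwblzqjau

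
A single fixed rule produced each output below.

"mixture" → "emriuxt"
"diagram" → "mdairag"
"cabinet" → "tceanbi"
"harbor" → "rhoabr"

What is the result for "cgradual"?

Each output is the input with this applied: reverse the string, then take characters alternately from the front and the back (1st, last, 2nd, 2nd-last, ...).
"cgradual" → "laudargc" → "lcagurda".

lcagurda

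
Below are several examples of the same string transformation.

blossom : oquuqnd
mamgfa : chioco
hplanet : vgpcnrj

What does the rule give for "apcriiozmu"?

Looking at the pairs, the operation is to shift every letter 2 places forward in the alphabet (wrapping around), then reverse the string.
"apcriiozmu" → "wobqkkterc".
(Check on "hplanet": → "jrncpgv" → "vgpcnrj" ✓)

wobqkkterc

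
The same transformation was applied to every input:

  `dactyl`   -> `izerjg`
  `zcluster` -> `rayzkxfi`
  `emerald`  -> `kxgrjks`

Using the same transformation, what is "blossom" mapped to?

Rule — shift every letter 6 places forward in the alphabet (wrapping around), then move the first 2 characters to the end (rotate left by 2).
"blossom" → "hruyyus" → "uyyushr".

uyyushr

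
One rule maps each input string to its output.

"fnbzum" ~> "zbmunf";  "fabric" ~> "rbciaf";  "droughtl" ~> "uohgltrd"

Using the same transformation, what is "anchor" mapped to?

The rule is to move the first 2 characters to the end (rotate left by 2), then swap each adjacent pair of characters (1↔2, 3↔4, ...).
Working it through for "anchor": intermediate "choran", final "hcrona".

hcrona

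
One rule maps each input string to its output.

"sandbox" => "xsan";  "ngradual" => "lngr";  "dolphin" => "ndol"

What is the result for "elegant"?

tele

Rule — move the first 3 characters to the end (rotate left by 3), then keep only the last 4 characters.
On "elegant": the first step gives "gantele", and the second then gives "tele".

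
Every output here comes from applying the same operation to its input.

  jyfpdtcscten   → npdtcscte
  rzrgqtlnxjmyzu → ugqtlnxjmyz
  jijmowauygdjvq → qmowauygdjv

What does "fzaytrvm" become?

Looking at the pairs, the operation is to delete the first 3 characters, then move the last character to the front.
On "fzaytrvm": the first step gives "ytrvm", and the second then gives "mytrv".
(Check on "jijmowauygdjvq": → "mowauygdjvq" → "qmowauygdjv" ✓)

mytrv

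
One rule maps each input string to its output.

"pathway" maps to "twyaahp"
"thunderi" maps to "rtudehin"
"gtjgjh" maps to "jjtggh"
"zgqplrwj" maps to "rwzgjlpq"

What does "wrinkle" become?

The pattern: sort the characters into alphabetical order, then move the last 3 characters to the front (rotate right by 3).
For "wrinkle" the result is "nrweikl".

nrweikl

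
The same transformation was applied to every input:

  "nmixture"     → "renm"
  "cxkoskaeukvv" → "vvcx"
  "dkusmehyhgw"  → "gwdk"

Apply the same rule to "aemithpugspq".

The transformation: move the last 2 characters to the front (rotate right by 2), then keep only the first 4 characters.
So "aemithpugspq" becomes "pqae".

pqae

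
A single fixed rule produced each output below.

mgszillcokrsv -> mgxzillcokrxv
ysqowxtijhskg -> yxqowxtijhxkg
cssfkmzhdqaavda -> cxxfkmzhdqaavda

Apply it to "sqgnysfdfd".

xqgnyxfdfd

Each output is the input with this applied: replace every "s" with "x".
So "sqgnysfdfd" becomes "xqgnyxfdfd".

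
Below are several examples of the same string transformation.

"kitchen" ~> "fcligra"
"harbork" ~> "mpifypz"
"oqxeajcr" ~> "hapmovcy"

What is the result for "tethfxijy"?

Looking at the pairs, the operation is to move the last 3 characters to the front (rotate right by 3), then shift every letter 2 places backward in the alphabet (wrapping around).
"tethfxijy" → "ghwrcrfdv".
(Check on "oqxeajcr": → "jcroqxea" → "hapmovcy" ✓)

ghwrcrfdv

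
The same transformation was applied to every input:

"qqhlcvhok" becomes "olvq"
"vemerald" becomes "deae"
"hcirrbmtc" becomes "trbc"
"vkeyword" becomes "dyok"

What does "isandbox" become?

Rule — keep every other character starting from the second (positions 2nd, 4th, 6th, ...), then swap the first and last characters.
Working it through for "isandbox": intermediate "snbx", final "xnbs".

xnbs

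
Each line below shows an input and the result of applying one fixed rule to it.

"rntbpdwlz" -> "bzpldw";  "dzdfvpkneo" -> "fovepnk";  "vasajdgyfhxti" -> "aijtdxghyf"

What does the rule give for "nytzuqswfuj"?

zjuuqfsw

Looking at the pairs, the operation is to delete the first 3 characters, then take characters alternately from the front and the back (1st, last, 2nd, 2nd-last, ...).
Working it through for "nytzuqswfuj": intermediate "zuqswfuj", final "zjuuqfsw".
(Check on "vasajdgyfhxti": → "ajdgyfhxti" → "aijtdxghyf" ✓)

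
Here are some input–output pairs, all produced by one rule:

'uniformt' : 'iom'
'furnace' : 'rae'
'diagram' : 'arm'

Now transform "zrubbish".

The transformation: delete the first 2 characters, then keep every other character starting from the first (positions 1st, 3rd, 5th, ...).
Starting from "zrubbish": after the first operation, "ubbish"; after the second, "ubs".
(Check on "furnace": → "rnace" → "rae" ✓)

ubs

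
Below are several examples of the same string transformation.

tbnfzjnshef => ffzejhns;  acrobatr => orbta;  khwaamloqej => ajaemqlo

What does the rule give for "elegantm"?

gmatn

The transformation: delete the first 3 characters, then take characters alternately from the front and the back (1st, last, 2nd, 2nd-last, ...).
"elegantm" → "gantm" → "gmatn".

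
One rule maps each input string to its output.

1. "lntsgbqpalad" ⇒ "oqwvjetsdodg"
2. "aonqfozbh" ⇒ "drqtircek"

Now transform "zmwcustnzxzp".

Each output is the input with this applied: shift every letter 3 places forward in the alphabet (wrapping around).
So "zmwcustnzxzp" becomes "cpzfxvwqcacs".

cpzfxvwqcacs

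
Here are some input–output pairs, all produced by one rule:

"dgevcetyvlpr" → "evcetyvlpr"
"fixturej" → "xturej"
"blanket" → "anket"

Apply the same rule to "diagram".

agram

The rule is to delete the first 2 characters.
On "diagram" that produces "agram".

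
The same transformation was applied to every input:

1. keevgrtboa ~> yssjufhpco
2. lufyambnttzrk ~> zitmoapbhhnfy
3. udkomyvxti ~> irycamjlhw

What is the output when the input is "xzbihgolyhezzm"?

lnpwvuczmvsnna

Rule — shift every letter 12 places backward in the alphabet (wrapping around).
For "xzbihgolyhezzm" the result is "lnpwvuczmvsnna".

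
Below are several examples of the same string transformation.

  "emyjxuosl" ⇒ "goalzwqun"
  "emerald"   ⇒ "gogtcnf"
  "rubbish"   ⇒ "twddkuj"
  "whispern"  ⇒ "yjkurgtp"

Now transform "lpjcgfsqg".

The transformation: shift every letter 2 places forward in the alphabet (wrapping around).
Doing the same to "lpjcgfsqg": "nrleihusi".

nrleihusi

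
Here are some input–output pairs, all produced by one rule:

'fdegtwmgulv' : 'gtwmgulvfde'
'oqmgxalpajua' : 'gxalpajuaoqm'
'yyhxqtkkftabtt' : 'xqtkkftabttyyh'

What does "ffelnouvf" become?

Each output is the input with this applied: move the first 3 characters to the end (rotate left by 3).
Applying that to "ffelnouvf" gives "lnouvfffe".

lnouvfffe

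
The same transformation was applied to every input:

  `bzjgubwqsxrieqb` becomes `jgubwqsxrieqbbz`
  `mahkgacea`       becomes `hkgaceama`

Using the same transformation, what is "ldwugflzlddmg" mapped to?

wugflzlddmgld

Looking at the pairs, the operation is to move the first 2 characters to the end (rotate left by 2).
So "ldwugflzlddmg" becomes "wugflzlddmgld".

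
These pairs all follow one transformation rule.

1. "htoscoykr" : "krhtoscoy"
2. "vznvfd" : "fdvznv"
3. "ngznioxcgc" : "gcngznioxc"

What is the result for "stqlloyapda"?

Each output is the input with this applied: move the last 2 characters to the front (rotate right by 2).
For "stqlloyapda" the result is "dastqlloyap".

dastqlloyap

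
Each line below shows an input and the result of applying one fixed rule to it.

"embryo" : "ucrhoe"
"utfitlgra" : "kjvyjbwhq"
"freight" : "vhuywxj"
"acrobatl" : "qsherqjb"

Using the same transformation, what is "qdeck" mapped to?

In each case the input is transformed by: shift every letter 10 places backward in the alphabet (wrapping around).
"qdeck" → "gtusa".

gtusa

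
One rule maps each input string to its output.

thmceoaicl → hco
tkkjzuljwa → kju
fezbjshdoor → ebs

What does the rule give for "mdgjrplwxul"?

djp

The pattern: keep every other character starting from the second (positions 2nd, 4th, 6th, ...), then keep only the first 3 characters.
"mdgjrplwxul" → "djp".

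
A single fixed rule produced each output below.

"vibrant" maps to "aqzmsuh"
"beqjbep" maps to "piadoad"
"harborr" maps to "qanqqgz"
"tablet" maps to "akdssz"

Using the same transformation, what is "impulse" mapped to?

otkrdhl

Rule — shift every letter 1 place backward in the alphabet (wrapping around), then move the first 2 characters to the end (rotate left by 2).
Starting from "impulse": after the first operation, "hlotkrd"; after the second, "otkrdhl".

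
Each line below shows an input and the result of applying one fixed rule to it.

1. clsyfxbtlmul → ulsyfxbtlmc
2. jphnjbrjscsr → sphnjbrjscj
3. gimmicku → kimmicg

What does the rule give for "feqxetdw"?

deqxetf

What's happening: delete the last character, then swap the first and last characters.
On "feqxetdw": the first step gives "feqxetd", and the second then gives "deqxetf".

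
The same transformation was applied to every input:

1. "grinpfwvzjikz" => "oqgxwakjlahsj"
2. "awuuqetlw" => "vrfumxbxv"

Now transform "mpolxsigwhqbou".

The transformation: move the first 3 characters to the end (rotate left by 3), then shift every letter 1 place forward in the alphabet (wrapping around).
Applying both steps to "mpolxsigwhqbou": "lxsigwhqboumpo", then "mytjhxircpvnqp".
(Check on "grinpfwvzjikz": → "npfwvzjikzgri" → "oqgxwakjlahsj" ✓)

mytjhxircpvnqp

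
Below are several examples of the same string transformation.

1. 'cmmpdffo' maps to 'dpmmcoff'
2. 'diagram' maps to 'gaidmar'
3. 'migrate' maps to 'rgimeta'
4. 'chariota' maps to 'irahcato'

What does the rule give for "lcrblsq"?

brclqsl

What's happening: reverse the string, then move the first 3 characters to the end (rotate left by 3).
For "lcrblsq", step one produces "qslbrcl"; step two turns that into "brclqsl".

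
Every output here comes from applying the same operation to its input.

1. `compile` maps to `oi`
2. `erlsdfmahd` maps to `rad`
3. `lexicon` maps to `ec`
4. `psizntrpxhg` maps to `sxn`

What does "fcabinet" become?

cn

Looking at the pairs, the operation is to take characters alternately from the front and the back (1st, last, 2nd, 2nd-last, ...), then keep one character in every 3, starting at position 3 (positions 3rd, 6th, 9th, ...).
For "fcabinet", step one produces "ftceanbi"; step two turns that into "cn".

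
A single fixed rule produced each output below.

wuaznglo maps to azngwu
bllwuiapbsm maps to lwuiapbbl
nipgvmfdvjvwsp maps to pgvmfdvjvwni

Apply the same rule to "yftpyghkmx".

tpyghkyf

Rule — delete the last 2 characters, then move the first 2 characters to the end (rotate left by 2).
Working it through for "yftpyghkmx": intermediate "yftpyghk", final "tpyghkyf".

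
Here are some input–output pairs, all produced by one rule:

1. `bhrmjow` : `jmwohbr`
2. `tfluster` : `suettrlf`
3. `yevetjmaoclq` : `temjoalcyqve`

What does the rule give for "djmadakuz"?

Looking at the pairs, the operation is to move the first 3 characters to the end (rotate left by 3), then swap each adjacent pair of characters (1↔2, 3↔4, ...).
"djmadakuz" → "adakuzdjm" → "dakazujdm".
(Check on "tfluster": → "ustertfl" → "suettrlf" ✓)

dakazujdm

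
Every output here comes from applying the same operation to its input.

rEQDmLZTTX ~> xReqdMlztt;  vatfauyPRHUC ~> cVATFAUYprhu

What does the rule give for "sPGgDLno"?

OSpgGdlN

The rule is to flip the case of every letter, then move the last character to the front.
Starting from "sPGgDLno": after the first operation, "SpgGdlNO"; after the second, "OSpgGdlN".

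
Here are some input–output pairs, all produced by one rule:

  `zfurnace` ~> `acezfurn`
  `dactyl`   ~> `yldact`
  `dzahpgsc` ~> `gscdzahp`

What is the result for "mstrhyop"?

The transformation: move the first character to the end, then swap the front and back halves of the string.
"mstrhyop" → "strhyopm" → "yopmstrh".
(Check on "dzahpgsc": → "zahpgscd" → "gscdzahp" ✓)

yopmstrh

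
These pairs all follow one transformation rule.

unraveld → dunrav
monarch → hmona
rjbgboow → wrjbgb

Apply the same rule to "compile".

ecomp

Looking at the pairs, the operation is to move the last character to the front, then delete the last 2 characters.
"compile" → "ecompil" → "ecomp".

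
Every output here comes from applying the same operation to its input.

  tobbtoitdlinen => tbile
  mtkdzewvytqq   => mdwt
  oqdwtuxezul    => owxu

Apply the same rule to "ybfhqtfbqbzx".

yhfb

Looking at the pairs, the operation is to keep one character in every 3, starting at position 1 (positions 1st, 4th, 7th, ...).
Doing the same to "ybfhqtfbqbzx": "yhfb".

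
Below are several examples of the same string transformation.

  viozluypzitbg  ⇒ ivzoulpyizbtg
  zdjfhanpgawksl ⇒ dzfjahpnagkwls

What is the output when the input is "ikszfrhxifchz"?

Rule — swap each adjacent pair of characters (1↔2, 3↔4, ...).
On "ikszfrhxifchz" that produces "kizsrfxhfihcz".

kizsrfxhfihcz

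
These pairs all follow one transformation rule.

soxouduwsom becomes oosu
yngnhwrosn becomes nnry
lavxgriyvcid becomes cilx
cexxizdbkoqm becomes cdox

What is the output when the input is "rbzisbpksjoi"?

ijpr

In each case the input is transformed by: keep one character in every 3, starting at position 1 (positions 1st, 4th, 7th, ...), then sort the characters into alphabetical order.
"rbzisbpksjoi" → "ripj" → "ijpr".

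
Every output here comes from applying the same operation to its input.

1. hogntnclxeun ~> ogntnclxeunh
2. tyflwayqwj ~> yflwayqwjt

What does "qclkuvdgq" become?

The transformation: move the first character to the end.
Doing the same to "qclkuvdgq": "clkuvdgqq".

clkuvdgqq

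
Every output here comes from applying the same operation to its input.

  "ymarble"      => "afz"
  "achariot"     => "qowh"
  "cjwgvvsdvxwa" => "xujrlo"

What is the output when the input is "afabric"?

What's happening: shift every letter 12 places backward in the alphabet (wrapping around), then keep every other character starting from the second (positions 2nd, 4th, 6th, ...).
For "afabric", step one produces "otopfwq"; step two turns that into "tpw".

tpw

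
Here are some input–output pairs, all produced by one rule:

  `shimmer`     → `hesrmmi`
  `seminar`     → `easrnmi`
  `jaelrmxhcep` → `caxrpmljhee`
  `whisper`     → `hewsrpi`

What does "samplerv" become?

What's happening: sort the characters into reverse alphabetical order, then move the last 2 characters to the front (rotate right by 2).
"samplerv" → "vsrpmlea" → "eavsrpml".

eavsrpml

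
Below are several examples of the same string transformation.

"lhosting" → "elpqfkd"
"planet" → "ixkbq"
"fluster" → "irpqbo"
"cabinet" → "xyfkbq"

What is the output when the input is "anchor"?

kzelo

The rule is to delete the first character, then shift every letter 3 places backward in the alphabet (wrapping around).
On "anchor": the first step gives "nchor", and the second then gives "kzelo".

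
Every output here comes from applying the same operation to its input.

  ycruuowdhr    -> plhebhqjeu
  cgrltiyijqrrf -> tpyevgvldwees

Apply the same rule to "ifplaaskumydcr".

svycnnxfzhqlep

The transformation: shift every letter 13 places forward in the alphabet (wrapping around) — i.e. ROT13, then swap each adjacent pair of characters (1↔2, 3↔4, ...).
Applying both steps to "ifplaaskumydcr": "vscynnfxhzlqpe", then "svycnnxfzhqlep".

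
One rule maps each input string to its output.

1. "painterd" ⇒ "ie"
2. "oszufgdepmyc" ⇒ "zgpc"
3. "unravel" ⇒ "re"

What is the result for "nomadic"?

mi

Looking at the pairs, the operation is to keep one character in every 3, starting at position 3 (positions 3rd, 6th, 9th, ...).
Applying that to "nomadic" gives "mi".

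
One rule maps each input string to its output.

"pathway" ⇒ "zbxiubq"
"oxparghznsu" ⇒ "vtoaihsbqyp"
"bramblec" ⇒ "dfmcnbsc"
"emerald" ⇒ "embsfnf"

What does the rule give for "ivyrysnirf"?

In each case the input is transformed by: reverse the string, then shift every letter 1 place forward in the alphabet (wrapping around).
"ivyrysnirf" → "frinsyryvi" → "gsjotzszwj".

gsjotzszwj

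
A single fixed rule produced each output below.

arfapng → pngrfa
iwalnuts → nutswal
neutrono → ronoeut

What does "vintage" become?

ageint

The rule is to delete the first character, then move the first 3 characters to the end (rotate left by 3).
Applying both steps to "vintage": "intage", then "ageint".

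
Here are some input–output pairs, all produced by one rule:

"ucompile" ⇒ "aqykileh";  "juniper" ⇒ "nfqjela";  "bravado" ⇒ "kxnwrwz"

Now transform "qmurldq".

The transformation: move the last character to the front, then shift every letter 4 places backward in the alphabet (wrapping around).
"qmurldq" → "qqmurld" → "mmiqnhz".

mmiqnhz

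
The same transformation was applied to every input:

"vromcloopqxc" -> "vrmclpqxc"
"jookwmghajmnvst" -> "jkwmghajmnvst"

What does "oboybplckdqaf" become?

bybplckdqaf

What's happening: remove every "o".
"oboybplckdqaf" → "bybplckdqaf".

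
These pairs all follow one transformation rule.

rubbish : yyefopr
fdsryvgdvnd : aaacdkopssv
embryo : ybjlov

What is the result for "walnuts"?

xikpqrt

The pattern: sort the characters into alphabetical order, then shift every letter 3 places backward in the alphabet (wrapping around).
Applying that to "walnuts" gives "xikpqrt".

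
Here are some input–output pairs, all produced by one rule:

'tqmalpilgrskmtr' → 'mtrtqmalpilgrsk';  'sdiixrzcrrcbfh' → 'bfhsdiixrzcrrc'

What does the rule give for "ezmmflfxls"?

In each case the input is transformed by: move the last 3 characters to the front (rotate right by 3).
Doing the same to "ezmmflfxls": "xlsezmmflf".

xlsezmmflf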